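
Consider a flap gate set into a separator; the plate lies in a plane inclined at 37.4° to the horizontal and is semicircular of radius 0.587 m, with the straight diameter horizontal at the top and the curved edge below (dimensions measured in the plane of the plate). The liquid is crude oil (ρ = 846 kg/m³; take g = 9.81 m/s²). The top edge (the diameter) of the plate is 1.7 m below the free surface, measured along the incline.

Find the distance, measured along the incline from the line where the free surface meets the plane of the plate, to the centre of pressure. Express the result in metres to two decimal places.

γ = ρg = 846 × 9.81 / 1000 = 8.29926 kN/m³.
Let θ = 37.4° be the plate's angle to the horizontal; measure y along the incline from where the plane meets the free surface. Vertical depth h = y·sinθ with sinθ = 0.607376.
The centroid of a semicircle lies 4r/(3π) = 0.249131 m from the diameter, here below the top edge, so y_c = 1.7 + 0.249131 = 1.94913 m and h_c = 1.94913 × 0.607376 = 1.18385 m.
A = πr²/2 = π × 0.587²/2 = 0.541248 m².
Resultant F = γ·h_c·A = 8.29926 × 1.18385 × 0.541248 = 5.3178 kN.
I_c = (π/8 − 8/(9π))·r⁴ = 0.109757 × 0.587⁴ = 0.0130312 m⁴.
Centre of pressure: y_p = y_c + I_c/(y_c·A) = 1.94913 + 0.0130312/(1.94913 × 0.541248) = 1.94913 + 0.0123523 = 1.96148 m along the plane.

y_p = 1.96 m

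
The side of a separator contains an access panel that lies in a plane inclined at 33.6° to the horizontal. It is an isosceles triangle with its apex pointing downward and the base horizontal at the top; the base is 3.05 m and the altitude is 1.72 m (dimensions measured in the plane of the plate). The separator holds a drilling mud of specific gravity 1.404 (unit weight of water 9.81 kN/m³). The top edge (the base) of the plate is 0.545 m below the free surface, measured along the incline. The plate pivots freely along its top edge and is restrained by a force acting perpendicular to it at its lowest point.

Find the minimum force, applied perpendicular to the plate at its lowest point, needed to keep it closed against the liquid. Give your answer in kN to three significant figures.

P ≈ 9.36 kN

γ = 1.404 × 9.81 = 13.77324 kN/m³.
Let θ = 33.6° be the plate's angle to the horizontal; measure y along the incline from where the plane meets the free surface. Vertical depth h = y·sinθ with sinθ = 0.553392.
With the apex down, the centroid sits h/3 = 1.72/3 = 0.573333 m below the base (the top edge), so y_c = 0.545 + 0.573333 = 1.11833 m and h_c = 1.11833 × 0.553392 = 0.618875 m.
A = ½ × 3.05 × 1.72 = 2.623 m².
Resultant F = γ·h_c·A = 13.77324 × 0.618875 × 2.623 = 22.3582 kN.
I_c = b·h³/36 = 3.05 × 1.72³/36 = 0.431105 m⁴.
Centre of pressure: y_p = y_c + I_c/(y_c·A) = 1.11833 + 0.431105/(1.11833 × 2.623) = 1.11833 + 0.146965 = 1.2653 m along the plane.
The resultant acts 0.573333 + 0.146965 = 0.720298 m (along the plate) below the hinge at the top edge, so the moment about the hinge is M = F × 0.720298 = 22.3582 × 0.720298 = 16.1046 kN·m.
A normal force at the bottom, 1.72 m from the hinge, must supply this moment: P = 16.1046/1.72 = 9.36314 kN.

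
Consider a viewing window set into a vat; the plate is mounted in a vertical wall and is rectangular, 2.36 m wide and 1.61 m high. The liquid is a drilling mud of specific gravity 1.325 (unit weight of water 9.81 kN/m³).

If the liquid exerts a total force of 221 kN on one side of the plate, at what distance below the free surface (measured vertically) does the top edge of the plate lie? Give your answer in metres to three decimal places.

d_top ≈ 3.670 m

γ = 1.325 × 9.81 = 12.99825 kN/m³.
A = 2.36 × 1.61 = 3.7996 m².
From F = γ·h_c·A, the centroid depth is h_c = 221/(12.99825 × 3.7996) = 4.47476 m.
The centroid lies 1.61/2 = 0.805 m below the top edge, so the top edge sits at h_top = 4.47476 − 0.805 = 3.66976 m below the surface.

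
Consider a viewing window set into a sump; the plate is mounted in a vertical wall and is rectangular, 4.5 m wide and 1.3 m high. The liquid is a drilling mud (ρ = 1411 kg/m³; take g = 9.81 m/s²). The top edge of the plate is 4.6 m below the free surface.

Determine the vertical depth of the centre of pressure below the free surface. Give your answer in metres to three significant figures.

γ = ρg = 1411 × 9.81 / 1000 = 13.84191 kN/m³.
The centroid lies 1.3/2 = 0.65 m below the top edge, so the centroid depth is h_c = 4.6 + 0.65 = 5.25 m.
A = 4.5 × 1.3 = 5.85 m².
Resultant F = γ·h_c·A = 13.84191 × 5.25 × 5.85 = 425.12 kN.
I_c = b·h³/12 = 4.5 × 1.3³/12 = 0.823875 m⁴.
Centre of pressure: y_p = y_c + I_c/(y_c·A) = 5.25 + 0.823875/(5.25 × 5.85) = 5.25 + 0.0268254 = 5.27683 m along the plane.

h_p = 5.28 m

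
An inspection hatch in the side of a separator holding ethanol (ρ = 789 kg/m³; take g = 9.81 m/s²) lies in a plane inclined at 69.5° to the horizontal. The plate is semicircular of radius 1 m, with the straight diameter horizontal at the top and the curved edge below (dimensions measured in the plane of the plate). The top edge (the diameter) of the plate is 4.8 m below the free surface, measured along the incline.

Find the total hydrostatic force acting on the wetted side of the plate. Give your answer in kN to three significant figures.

γ = ρg = 789 × 9.81 / 1000 = 7.74009 kN/m³.
Let θ = 69.5° be the plate's angle to the horizontal; measure y along the incline from where the plane meets the free surface. Vertical depth h = y·sinθ with sinθ = 0.936672.
The centroid of a semicircle lies 4r/(3π) = 0.424413 m from the diameter, here below the top edge, so y_c = 4.8 + 0.424413 = 5.22441 m and h_c = 5.22441 × 0.936672 = 4.89356 m.
A = πr²/2 = π × 1²/2 = 1.5708 m².
Resultant F = γ·h_c·A = 7.74009 × 4.89356 × 1.5708 = 59.4966 kN.

F ≈ 59.5 kN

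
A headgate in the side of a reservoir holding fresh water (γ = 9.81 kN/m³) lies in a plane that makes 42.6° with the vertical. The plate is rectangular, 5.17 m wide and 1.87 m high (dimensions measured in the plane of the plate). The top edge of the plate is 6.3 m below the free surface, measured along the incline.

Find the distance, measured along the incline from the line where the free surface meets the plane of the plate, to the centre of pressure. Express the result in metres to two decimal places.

γ = 9.81 kN/m³.
The plate makes 42.6° with the vertical, i.e. θ = 90° − 42.6° = 47.4° to the horizontal. Measuring y along the incline from the free-surface line, vertical depth h = y·sinθ with sinθ = 0.736097.
The centroid lies 1.87/2 = 0.935 m below the top edge, so y_c = 6.3 + 0.935 = 7.235 m and h_c = 7.235 × 0.736097 = 5.32566 m.
A = 5.17 × 1.87 = 9.6679 m².
Resultant F = γ·h_c·A = 9.81 × 5.32566 × 9.6679 = 505.097 kN.
I_c = b·h³/12 = 5.17 × 1.87³/12 = 2.81731 m⁴.
Centre of pressure: y_p = y_c + I_c/(y_c·A) = 7.235 + 2.81731/(7.235 × 9.6679) = 7.235 + 0.0402776 = 7.27528 m along the plane.

y_p = 7.28 m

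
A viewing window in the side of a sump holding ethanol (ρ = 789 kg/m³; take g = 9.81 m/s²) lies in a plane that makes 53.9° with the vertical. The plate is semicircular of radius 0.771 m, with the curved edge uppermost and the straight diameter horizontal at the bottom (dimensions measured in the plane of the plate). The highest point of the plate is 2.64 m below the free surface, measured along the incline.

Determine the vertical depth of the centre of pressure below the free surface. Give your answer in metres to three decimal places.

h_p = 1.825 m

γ = ρg = 789 × 9.81 / 1000 = 7.74009 kN/m³.
The plate makes 53.9° with the vertical, i.e. θ = 90° − 53.9° = 36.1° to the horizontal. Measuring y along the incline from the free-surface line, vertical depth h = y·sinθ with sinθ = 0.589196.
The centroid lies 4r/(3π) = 0.327223 m above the diameter, so r − 4r/(3π) = 0.771 − 0.327223 = 0.443777 m below the topmost point, so y_c = 2.64 + 0.443777 = 3.08378 m and h_c = 3.08378 × 0.589196 = 1.81695 m.
A = πr²/2 = π × 0.771²/2 = 0.933746 m².
Resultant F = γ·h_c·A = 7.74009 × 1.81695 × 0.933746 = 13.1316 kN.
I_c = (π/8 − 8/(9π))·r⁴ = 0.109757 × 0.771⁴ = 0.0387837 m⁴.
Centre of pressure: y_p = y_c + I_c/(y_c·A) = 3.08378 + 0.0387837/(3.08378 × 0.933746) = 3.08378 + 0.0134691 = 3.09725 m along the plane.
Vertically, h_p = y_p·sinθ = 3.09725 × 0.589196 = 1.82489 m.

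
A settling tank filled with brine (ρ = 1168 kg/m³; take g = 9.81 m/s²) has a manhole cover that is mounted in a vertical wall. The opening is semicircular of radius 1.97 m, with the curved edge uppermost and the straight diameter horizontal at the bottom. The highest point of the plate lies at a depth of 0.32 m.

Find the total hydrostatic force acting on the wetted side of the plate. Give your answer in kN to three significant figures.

γ = ρg = 1168 × 9.81 / 1000 = 11.45808 kN/m³.
The centroid lies 4r/(3π) = 0.836094 m above the diameter, so r − 4r/(3π) = 1.97 − 0.836094 = 1.13391 m below the topmost point, so the centroid depth is h_c = 0.32 + 1.13391 = 1.45391 m.
A = πr²/2 = π × 1.97²/2 = 6.0961 m².
Resultant F = γ·h_c·A = 11.45808 × 1.45391 × 6.0961 = 101.555 kN.

F ≈ 102 kN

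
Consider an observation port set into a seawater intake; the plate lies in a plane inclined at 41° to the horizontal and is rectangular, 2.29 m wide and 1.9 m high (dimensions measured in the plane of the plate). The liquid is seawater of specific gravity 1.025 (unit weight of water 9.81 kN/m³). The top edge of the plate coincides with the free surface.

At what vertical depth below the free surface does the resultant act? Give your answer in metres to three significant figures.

γ = 1.025 × 9.81 = 10.05525 kN/m³.
Let θ = 41° be the plate's angle to the horizontal; measure y along the incline from where the plane meets the free surface. Vertical depth h = y·sinθ with sinθ = 0.656059.
The centroid lies 1.9/2 = 0.95 m below the top edge, so y_c = 0.95 m and h_c = 0.95 × 0.656059 = 0.623256 m.
A = 2.29 × 1.9 = 4.351 m².
Resultant F = γ·h_c·A = 10.05525 × 0.623256 × 4.351 = 27.2677 kN.
I_c = b·h³/12 = 2.29 × 1.9³/12 = 1.30893 m⁴.
Centre of pressure: y_p = y_c + I_c/(y_c·A) = 0.95 + 1.30893/(0.95 × 4.351) = 0.95 + 0.316668 = 1.26667 m along the plane.
Vertically, h_p = y_p·sinθ = 1.26667 × 0.656059 = 0.83101 m.

h_p = 0.831 m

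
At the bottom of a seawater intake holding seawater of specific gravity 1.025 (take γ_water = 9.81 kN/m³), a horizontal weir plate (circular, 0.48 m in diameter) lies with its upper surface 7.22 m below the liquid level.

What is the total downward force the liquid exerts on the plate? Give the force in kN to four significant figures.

F ≈ 13.14 kN

γ = 1.025 × 9.81 = 10.05525 kN/m³.
The plate is horizontal, so pressure is uniform at p = γ·h = 10.05525 × 7.22 = 72.5989 kN/m².
A = π(0.24)² = 0.180956 m².
F = p·A = 72.5989 × 0.180956 = 13.1372 kN.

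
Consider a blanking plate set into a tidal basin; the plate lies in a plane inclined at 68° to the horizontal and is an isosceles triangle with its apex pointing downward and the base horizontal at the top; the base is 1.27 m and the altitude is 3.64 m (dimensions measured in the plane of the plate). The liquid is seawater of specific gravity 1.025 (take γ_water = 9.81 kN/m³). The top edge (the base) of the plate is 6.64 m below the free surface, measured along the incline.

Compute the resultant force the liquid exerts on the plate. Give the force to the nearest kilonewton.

F ≈ 169 kN

γ = 1.025 × 9.81 = 10.05525 kN/m³.
Let θ = 68° be the plate's angle to the horizontal; measure y along the incline from where the plane meets the free surface. Vertical depth h = y·sinθ with sinθ = 0.927184.
With the apex down, the centroid sits h/3 = 3.64/3 = 1.21333 m below the base (the top edge), so y_c = 6.64 + 1.21333 = 7.85333 m and h_c = 7.85333 × 0.927184 = 7.28148 m.
A = ½ × 1.27 × 3.64 = 2.3114 m².
Resultant F = γ·h_c·A = 10.05525 × 7.28148 × 2.3114 = 169.234 kN.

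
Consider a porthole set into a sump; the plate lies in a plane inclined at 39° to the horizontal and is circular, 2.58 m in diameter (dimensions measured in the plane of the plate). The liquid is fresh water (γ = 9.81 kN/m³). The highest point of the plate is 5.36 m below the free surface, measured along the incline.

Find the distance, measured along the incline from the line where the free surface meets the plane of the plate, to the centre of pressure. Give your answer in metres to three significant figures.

γ = 9.81 kN/m³.
Let θ = 39° be the plate's angle to the horizontal; measure y along the incline from where the plane meets the free surface. Vertical depth h = y·sinθ with sinθ = 0.629320.
The centroid is at the centre, 1.29 m below the top of the plate, so y_c = 5.36 + 1.29 = 6.65 m and h_c = 6.65 × 0.629320 = 4.18498 m.
A = π(1.29)² = 5.22792 m².
Resultant F = γ·h_c·A = 9.81 × 4.18498 × 5.22792 = 214.63 kN.
I_c = πr⁴/4 = π × 1.29⁴/4 = 2.17495 m⁴.
Centre of pressure: y_p = y_c + I_c/(y_c·A) = 6.65 + 2.17495/(6.65 × 5.22792) = 6.65 + 0.0625603 = 6.71256 m along the plane.

y_p = 6.71 m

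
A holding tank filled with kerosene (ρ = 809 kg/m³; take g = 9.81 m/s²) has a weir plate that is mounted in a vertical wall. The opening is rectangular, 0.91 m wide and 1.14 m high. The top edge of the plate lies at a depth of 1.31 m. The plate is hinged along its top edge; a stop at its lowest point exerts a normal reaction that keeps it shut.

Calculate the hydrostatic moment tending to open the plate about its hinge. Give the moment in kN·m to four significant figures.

M ≈ 9.714 kN·m

γ = ρg = 809 × 9.81 / 1000 = 7.93629 kN/m³.
The centroid lies 1.14/2 = 0.57 m below the top edge, so the centroid depth is h_c = 1.31 + 0.57 = 1.88 m.
A = 0.91 × 1.14 = 1.0374 m².
Resultant F = γ·h_c·A = 7.93629 × 1.88 × 1.0374 = 15.4782 kN.
I_c = b·h³/12 = 0.91 × 1.14³/12 = 0.11235 m⁴.
Centre of pressure: y_p = y_c + I_c/(y_c·A) = 1.88 + 0.11235/(1.88 × 1.0374) = 1.88 + 0.0576062 = 1.93761 m along the plane.
The resultant acts 0.57 + 0.0576062 = 0.627606 m (along the plate) below the hinge at the top edge, so the moment about the hinge is M = F × 0.627606 = 15.4782 × 0.627606 = 9.71421 kN·m.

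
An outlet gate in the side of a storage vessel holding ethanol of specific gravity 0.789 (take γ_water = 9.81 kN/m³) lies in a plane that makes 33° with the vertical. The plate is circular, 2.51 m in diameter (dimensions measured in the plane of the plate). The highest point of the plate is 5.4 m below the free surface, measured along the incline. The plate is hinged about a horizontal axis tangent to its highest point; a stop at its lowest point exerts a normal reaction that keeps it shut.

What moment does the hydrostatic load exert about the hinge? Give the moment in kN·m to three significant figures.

γ = 0.789 × 9.81 = 7.74009 kN/m³.
The plate makes 33° with the vertical, i.e. θ = 90° − 33° = 57° to the horizontal. Measuring y along the incline from the free-surface line, vertical depth h = y·sinθ with sinθ = 0.838671.
The centroid is at the centre, 1.255 m below the top of the plate, so y_c = 5.4 + 1.255 = 6.655 m and h_c = 6.655 × 0.838671 = 5.58136 m.
A = π(1.255)² = 4.94809 m².
Resultant F = γ·h_c·A = 7.74009 × 5.58136 × 4.94809 = 213.759 kN.
I_c = πr⁴/4 = π × 1.255⁴/4 = 1.94834 m⁴.
Centre of pressure: y_p = y_c + I_c/(y_c·A) = 6.655 + 1.94834/(6.655 × 4.94809) = 6.655 + 0.0591669 = 6.71417 m along the plane.
The resultant acts 1.255 + 0.0591669 = 1.31417 m (along the plate) below the hinge at the top edge, so the moment about the hinge is M = F × 1.31417 = 213.759 × 1.31417 = 280.916 kN·m.

M ≈ 281 kN·m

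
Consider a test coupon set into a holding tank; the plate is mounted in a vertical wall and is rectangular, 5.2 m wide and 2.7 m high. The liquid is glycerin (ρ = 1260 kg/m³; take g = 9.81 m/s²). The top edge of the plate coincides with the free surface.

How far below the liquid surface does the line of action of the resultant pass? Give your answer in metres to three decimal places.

γ = ρg = 1260 × 9.81 / 1000 = 12.3606 kN/m³.
The centroid lies 2.7/2 = 1.35 m below the top edge, so the centroid depth is h_c = 1.35 m.
A = 5.2 × 2.7 = 14.04 m².
Resultant F = γ·h_c·A = 12.3606 × 1.35 × 14.04 = 234.283 kN.
I_c = b·h³/12 = 5.2 × 2.7³/12 = 8.5293 m⁴.
Centre of pressure: y_p = y_c + I_c/(y_c·A) = 1.35 + 8.5293/(1.35 × 14.04) = 1.35 + 0.45 = 1.8 m along the plane.

h_p = 1.800 m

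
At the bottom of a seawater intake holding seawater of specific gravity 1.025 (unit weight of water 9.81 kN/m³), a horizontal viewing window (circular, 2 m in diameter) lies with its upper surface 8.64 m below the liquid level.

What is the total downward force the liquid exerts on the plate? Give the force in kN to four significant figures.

γ = 1.025 × 9.81 = 10.05525 kN/m³.
The plate is horizontal, so pressure is uniform at p = γ·h = 10.05525 × 8.64 = 86.8774 kN/m².
A = π(1)² = 3.14159 m².
F = p·A = 86.8774 × 3.14159 = 272.933 kN.

F ≈ 272.9 kN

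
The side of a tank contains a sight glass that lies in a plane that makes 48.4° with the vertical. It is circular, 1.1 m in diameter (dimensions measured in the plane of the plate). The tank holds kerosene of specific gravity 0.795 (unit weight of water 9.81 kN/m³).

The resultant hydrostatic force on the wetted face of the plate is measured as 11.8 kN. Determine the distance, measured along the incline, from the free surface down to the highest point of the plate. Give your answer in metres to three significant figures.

y_top ≈ 1.85 m

γ = 0.795 × 9.81 = 7.79895 kN/m³.
A = π(0.55)² = 0.950332 m².
From F = γ·h_c·A, the centroid depth is h_c = 11.8/(7.79895 × 0.950332) = 1.5921 m.
The plate makes 48.4° with the vertical, i.e. θ = 90° − 48.4° = 41.6° to the horizontal. Measuring y along the incline from the free-surface line, vertical depth h = y·sinθ with sinθ = 0.663926.
Along the incline, y_c = h_c/sinθ = 1.5921/0.663926 = 2.39801 m.
The centroid is at the centre, 0.55 m below the top of the plate, so the highest point sits at y_top = 2.39801 − 0.55 = 1.84801 m along the incline.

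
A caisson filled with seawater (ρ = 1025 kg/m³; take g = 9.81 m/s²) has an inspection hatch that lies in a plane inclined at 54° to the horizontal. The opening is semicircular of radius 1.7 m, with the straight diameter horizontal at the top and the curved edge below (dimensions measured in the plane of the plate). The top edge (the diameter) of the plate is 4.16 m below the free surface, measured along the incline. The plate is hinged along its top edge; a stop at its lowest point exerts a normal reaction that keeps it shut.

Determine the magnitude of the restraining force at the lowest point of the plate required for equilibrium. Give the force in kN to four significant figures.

P ≈ 80.90 kN

γ = ρg = 1025 × 9.81 / 1000 = 10.05525 kN/m³.
Let θ = 54° be the plate's angle to the horizontal; measure y along the incline from where the plane meets the free surface. Vertical depth h = y·sinθ with sinθ = 0.809017.
The centroid of a semicircle lies 4r/(3π) = 0.721502 m from the diameter, here below the top edge, so y_c = 4.16 + 0.721502 = 4.8815 m and h_c = 4.8815 × 0.809017 = 3.94922 m.
A = πr²/2 = π × 1.7²/2 = 4.5396 m².
Resultant F = γ·h_c·A = 10.05525 × 3.94922 × 4.5396 = 180.269 kN.
I_c = (π/8 − 8/(9π))·r⁴ = 0.109757 × 1.7⁴ = 0.916701 m⁴.
Centre of pressure: y_p = y_c + I_c/(y_c·A) = 4.8815 + 0.916701/(4.8815 × 4.5396) = 4.8815 + 0.0413673 = 4.92287 m along the plane.
The resultant acts 0.721502 + 0.0413673 = 0.762869 m (along the plate) below the hinge at the top edge, so the moment about the hinge is M = F × 0.762869 = 180.269 × 0.762869 = 137.522 kN·m.
A normal force at the bottom, 1.7 m from the hinge, must supply this moment: P = 137.522/1.7 = 80.8953 kN.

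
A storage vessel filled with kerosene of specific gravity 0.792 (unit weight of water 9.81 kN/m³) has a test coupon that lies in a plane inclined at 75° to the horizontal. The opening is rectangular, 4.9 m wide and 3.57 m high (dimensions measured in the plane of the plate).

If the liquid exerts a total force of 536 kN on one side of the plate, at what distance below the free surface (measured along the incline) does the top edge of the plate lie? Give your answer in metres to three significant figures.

y_top ≈ 2.30 m

γ = 0.792 × 9.81 = 7.76952 kN/m³.
A = 4.9 × 3.57 = 17.493 m².
From F = γ·h_c·A, the centroid depth is h_c = 536/(7.76952 × 17.493) = 3.94372 m.
Let θ = 75° be the plate's angle to the horizontal; measure y along the incline from where the plane meets the free surface. Vertical depth h = y·sinθ with sinθ = 0.965926.
Along the incline, y_c = h_c/sinθ = 3.94372/0.965926 = 4.08284 m.
The centroid lies 3.57/2 = 1.785 m below the top edge, so the top edge sits at y_top = 4.08284 − 1.785 = 2.29784 m along the incline.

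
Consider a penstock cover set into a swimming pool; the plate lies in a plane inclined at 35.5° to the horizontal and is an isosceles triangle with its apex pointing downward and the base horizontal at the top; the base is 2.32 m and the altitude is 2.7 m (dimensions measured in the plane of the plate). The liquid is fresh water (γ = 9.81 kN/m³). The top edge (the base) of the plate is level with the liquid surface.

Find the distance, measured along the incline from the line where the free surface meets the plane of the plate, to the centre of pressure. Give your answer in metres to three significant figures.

γ = 9.81 kN/m³.
Let θ = 35.5° be the plate's angle to the horizontal; measure y along the incline from where the plane meets the free surface. Vertical depth h = y·sinθ with sinθ = 0.580703.
With the apex down, the centroid sits h/3 = 2.7/3 = 0.9 m below the base (the top edge), so y_c = 0.9 m and h_c = 0.9 × 0.580703 = 0.522633 m.
A = ½ × 2.32 × 2.7 = 3.132 m².
Resultant F = γ·h_c·A = 9.81 × 0.522633 × 3.132 = 16.0579 kN.
I_c = b·h³/36 = 2.32 × 2.7³/36 = 1.26846 m⁴.
Centre of pressure: y_p = y_c + I_c/(y_c·A) = 0.9 + 1.26846/(0.9 × 3.132) = 0.9 + 0.45 = 1.35 m along the plane.

y_p = 1.35 m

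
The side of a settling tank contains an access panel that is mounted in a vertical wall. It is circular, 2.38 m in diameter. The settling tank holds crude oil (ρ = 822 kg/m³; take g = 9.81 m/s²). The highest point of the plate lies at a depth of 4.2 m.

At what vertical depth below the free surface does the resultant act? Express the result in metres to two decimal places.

h_p = 5.46 m

γ = ρg = 822 × 9.81 / 1000 = 8.06382 kN/m³.
The centroid is at the centre, 1.19 m below the top of the plate, so the centroid depth is h_c = 4.2 + 1.19 = 5.39 m.
A = π(1.19)² = 4.44881 m².
Resultant F = γ·h_c·A = 8.06382 × 5.39 × 4.44881 = 193.363 kN.
I_c = πr⁴/4 = π × 1.19⁴/4 = 1.57499 m⁴.
Centre of pressure: y_p = y_c + I_c/(y_c·A) = 5.39 + 1.57499/(5.39 × 4.44881) = 5.39 + 0.0656818 = 5.45568 m along the plane.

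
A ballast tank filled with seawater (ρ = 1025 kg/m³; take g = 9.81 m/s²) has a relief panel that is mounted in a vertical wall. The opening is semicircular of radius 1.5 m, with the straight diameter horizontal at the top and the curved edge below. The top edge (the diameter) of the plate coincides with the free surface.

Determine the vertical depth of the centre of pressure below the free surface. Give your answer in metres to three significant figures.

γ = ρg = 1025 × 9.81 / 1000 = 10.05525 kN/m³.
The centroid of a semicircle lies 4r/(3π) = 0.63662 m from the diameter, here below the top edge, so the centroid depth is h_c = 0.63662 m.
A = πr²/2 = π × 1.5²/2 = 3.53429 m².
Resultant F = γ·h_c·A = 10.05525 × 0.63662 × 3.53429 = 22.6243 kN.
I_c = (π/8 − 8/(9π))·r⁴ = 0.109757 × 1.5⁴ = 0.555645 m⁴.
Centre of pressure: y_p = y_c + I_c/(y_c·A) = 0.63662 + 0.555645/(0.63662 × 3.53429) = 0.63662 + 0.246953 = 0.883573 m along the plane.

h_p = 0.884 m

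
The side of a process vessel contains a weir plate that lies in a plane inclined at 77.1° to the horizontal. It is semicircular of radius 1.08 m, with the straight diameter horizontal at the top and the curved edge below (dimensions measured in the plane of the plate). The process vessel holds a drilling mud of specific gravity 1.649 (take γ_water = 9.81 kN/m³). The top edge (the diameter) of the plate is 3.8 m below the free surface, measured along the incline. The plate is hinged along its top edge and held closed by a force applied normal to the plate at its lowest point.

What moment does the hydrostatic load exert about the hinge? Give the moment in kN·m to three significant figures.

M ≈ 58.7 kN·m

γ = 1.649 × 9.81 = 16.17669 kN/m³.
Let θ = 77.1° be the plate's angle to the horizontal; measure y along the incline from where the plane meets the free surface. Vertical depth h = y·sinθ with sinθ = 0.974761.
The centroid of a semicircle lies 4r/(3π) = 0.458366 m from the diameter, here below the top edge, so y_c = 3.8 + 0.458366 = 4.25837 m and h_c = 4.25837 × 0.974761 = 4.15089 m.
A = πr²/2 = π × 1.08²/2 = 1.83218 m².
Resultant F = γ·h_c·A = 16.17669 × 4.15089 × 1.83218 = 123.027 kN.
I_c = (π/8 − 8/(9π))·r⁴ = 0.109757 × 1.08⁴ = 0.149323 m⁴.
Centre of pressure: y_p = y_c + I_c/(y_c·A) = 4.25837 + 0.149323/(4.25837 × 1.83218) = 4.25837 + 0.0191388 = 4.27751 m along the plane.
The resultant acts 0.458366 + 0.0191388 = 0.477505 m (along the plate) below the hinge at the top edge, so the moment about the hinge is M = F × 0.477505 = 123.027 × 0.477505 = 58.746 kN·m.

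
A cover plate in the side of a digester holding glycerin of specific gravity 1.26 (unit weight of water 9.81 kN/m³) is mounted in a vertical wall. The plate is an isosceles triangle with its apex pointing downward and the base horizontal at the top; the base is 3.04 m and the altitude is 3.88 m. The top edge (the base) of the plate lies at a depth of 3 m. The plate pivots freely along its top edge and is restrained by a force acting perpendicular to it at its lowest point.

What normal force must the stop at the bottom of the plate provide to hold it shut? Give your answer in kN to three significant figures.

P ≈ 120 kN

γ = 1.26 × 9.81 = 12.3606 kN/m³.
With the apex down, the centroid sits h/3 = 3.88/3 = 1.29333 m below the base (the top edge), so the centroid depth is h_c = 3 + 1.29333 = 4.29333 m.
A = ½ × 3.04 × 3.88 = 5.8976 m².
Resultant F = γ·h_c·A = 12.3606 × 4.29333 × 5.8976 = 312.975 kN.
I_c = b·h³/36 = 3.04 × 3.88³/36 = 4.93249 m⁴.
Centre of pressure: y_p = y_c + I_c/(y_c·A) = 4.29333 + 4.93249/(4.29333 × 5.8976) = 4.29333 + 0.194803 = 4.48813 m along the plane.
The resultant acts 1.29333 + 0.194803 = 1.48813 m (along the plate) below the hinge at the top edge, so the moment about the hinge is M = F × 1.48813 = 312.975 × 1.48813 = 465.747 kN·m.
A normal force at the bottom, 3.88 m from the hinge, must supply this moment: P = 465.747/3.88 = 120.038 kN.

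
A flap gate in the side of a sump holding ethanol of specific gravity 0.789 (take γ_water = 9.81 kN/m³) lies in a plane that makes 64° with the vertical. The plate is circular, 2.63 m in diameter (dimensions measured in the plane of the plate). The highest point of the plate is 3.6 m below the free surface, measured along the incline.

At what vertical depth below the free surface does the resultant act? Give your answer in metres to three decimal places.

h_p = 2.193 m

γ = 0.789 × 9.81 = 7.74009 kN/m³.
The plate makes 64° with the vertical, i.e. θ = 90° − 64° = 26° to the horizontal. Measuring y along the incline from the free-surface line, vertical depth h = y·sinθ with sinθ = 0.438371.
The centroid is at the centre, 1.315 m below the top of the plate, so y_c = 3.6 + 1.315 = 4.915 m and h_c = 4.915 × 0.438371 = 2.15459 m.
A = π(1.315)² = 5.43252 m².
Resultant F = γ·h_c·A = 7.74009 × 2.15459 × 5.43252 = 90.5966 kN.
I_c = πr⁴/4 = π × 1.315⁴/4 = 2.34851 m⁴.
Centre of pressure: y_p = y_c + I_c/(y_c·A) = 4.915 + 2.34851/(4.915 × 5.43252) = 4.915 + 0.0879564 = 5.00296 m along the plane.
Vertically, h_p = y_p·sinθ = 5.00296 × 0.438371 = 2.19315 m.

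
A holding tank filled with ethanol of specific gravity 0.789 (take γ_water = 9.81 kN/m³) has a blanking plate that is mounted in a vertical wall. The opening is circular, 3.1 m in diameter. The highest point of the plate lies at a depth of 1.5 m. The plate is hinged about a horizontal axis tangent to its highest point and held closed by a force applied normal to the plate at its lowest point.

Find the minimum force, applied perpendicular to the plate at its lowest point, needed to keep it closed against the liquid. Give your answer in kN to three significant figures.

γ = 0.789 × 9.81 = 7.74009 kN/m³.
The centroid is at the centre, 1.55 m below the top of the plate, so the centroid depth is h_c = 1.5 + 1.55 = 3.05 m.
A = π(1.55)² = 7.54768 m².
Resultant F = γ·h_c·A = 7.74009 × 3.05 × 7.54768 = 178.18 kN.
I_c = πr⁴/4 = π × 1.55⁴/4 = 4.53332 m⁴.
Centre of pressure: y_p = y_c + I_c/(y_c·A) = 3.05 + 4.53332/(3.05 × 7.54768) = 3.05 + 0.196926 = 3.24693 m along the plane.
The resultant acts 1.55 + 0.196926 = 1.74693 m (along the plate) below the hinge at the top edge, so the moment about the hinge is M = F × 1.74693 = 178.18 × 1.74693 = 311.268 kN·m.
A normal force at the bottom, 3.1 m from the hinge, must supply this moment: P = 311.268/3.1 = 100.409 kN.

P ≈ 100 kN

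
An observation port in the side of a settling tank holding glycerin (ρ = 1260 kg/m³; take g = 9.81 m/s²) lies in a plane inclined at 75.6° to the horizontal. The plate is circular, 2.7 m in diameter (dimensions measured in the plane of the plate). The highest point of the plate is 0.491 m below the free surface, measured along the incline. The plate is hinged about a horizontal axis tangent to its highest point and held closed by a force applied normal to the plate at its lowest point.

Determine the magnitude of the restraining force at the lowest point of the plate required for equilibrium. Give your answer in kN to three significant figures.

γ = ρg = 1260 × 9.81 / 1000 = 12.3606 kN/m³.
Let θ = 75.6° be the plate's angle to the horizontal; measure y along the incline from where the plane meets the free surface. Vertical depth h = y·sinθ with sinθ = 0.968583.
The centroid is at the centre, 1.35 m below the top of the plate, so y_c = 0.491 + 1.35 = 1.841 m and h_c = 1.841 × 0.968583 = 1.78316 m.
A = π(1.35)² = 5.72555 m².
Resultant F = γ·h_c·A = 12.3606 × 1.78316 × 5.72555 = 126.196 kN.
I_c = πr⁴/4 = π × 1.35⁴/4 = 2.6087 m⁴.
Centre of pressure: y_p = y_c + I_c/(y_c·A) = 1.841 + 2.6087/(1.841 × 5.72555) = 1.841 + 0.247487 = 2.08849 m along the plane.
The resultant acts 1.35 + 0.247487 = 1.59749 m (along the plate) below the hinge at the top edge, so the moment about the hinge is M = F × 1.59749 = 126.196 × 1.59749 = 201.597 kN·m.
A normal force at the bottom, 2.7 m from the hinge, must supply this moment: P = 201.597/2.7 = 74.6656 kN.

P ≈ 74.7 kN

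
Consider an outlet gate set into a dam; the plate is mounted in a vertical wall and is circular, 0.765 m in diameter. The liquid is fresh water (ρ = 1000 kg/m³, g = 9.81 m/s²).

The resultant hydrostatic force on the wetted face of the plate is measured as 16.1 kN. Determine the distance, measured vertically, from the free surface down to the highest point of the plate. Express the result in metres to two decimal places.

d_top ≈ 3.19 m

γ = ρg = 1000 × 9.81 = 9810 N/m³ = 9.81 kN/m³.
A = π(0.3825)² = 0.459635 m².
From F = γ·h_c·A, the centroid depth is h_c = 16.1/(9.81 × 0.459635) = 3.57062 m.
The centroid is at the centre, 0.3825 m below the top of the plate, so the highest point sits at h_top = 3.57062 − 0.3825 = 3.18812 m below the surface.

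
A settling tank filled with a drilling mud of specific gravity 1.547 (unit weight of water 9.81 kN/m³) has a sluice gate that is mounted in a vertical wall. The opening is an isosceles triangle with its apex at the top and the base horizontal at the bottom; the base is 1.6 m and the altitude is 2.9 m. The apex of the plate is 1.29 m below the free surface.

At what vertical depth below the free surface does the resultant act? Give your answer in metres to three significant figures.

γ = 1.547 × 9.81 = 15.17607 kN/m³.
With the apex up, the centroid sits 2h/3 = 2 × 2.9/3 = 1.93333 m below the apex, so the centroid depth is h_c = 1.29 + 1.93333 = 3.22333 m.
A = ½ × 1.6 × 2.9 = 2.32 m².
Resultant F = γ·h_c·A = 15.17607 × 3.22333 × 2.32 = 113.489 kN.
I_c = b·h³/36 = 1.6 × 2.9³/36 = 1.08396 m⁴.
Centre of pressure: y_p = y_c + I_c/(y_c·A) = 3.22333 + 1.08396/(3.22333 × 2.32) = 3.22333 + 0.144951 = 3.36828 m along the plane.

h_p = 3.37 m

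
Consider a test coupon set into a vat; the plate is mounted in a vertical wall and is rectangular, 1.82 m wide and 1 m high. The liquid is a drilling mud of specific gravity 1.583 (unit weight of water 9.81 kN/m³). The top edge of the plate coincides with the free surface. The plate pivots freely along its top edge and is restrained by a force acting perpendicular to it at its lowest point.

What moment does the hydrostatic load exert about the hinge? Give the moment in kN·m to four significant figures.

M ≈ 9.421 kN·m

γ = 1.583 × 9.81 = 15.52923 kN/m³.
The centroid lies 1/2 = 0.5 m below the top edge, so the centroid depth is h_c = 0.5 m.
A = 1.82 × 1 = 1.82 m².
Resultant F = γ·h_c·A = 15.52923 × 0.5 × 1.82 = 14.1316 kN.
I_c = b·h³/12 = 1.82 × 1³/12 = 0.151667 m⁴.
Centre of pressure: y_p = y_c + I_c/(y_c·A) = 0.5 + 0.151667/(0.5 × 1.82) = 0.5 + 0.166667 = 0.666667 m along the plane.
The resultant acts 0.5 + 0.166667 = 0.666667 m (along the plate) below the hinge at the top edge, so the moment about the hinge is M = F × 0.666667 = 14.1316 × 0.666667 = 9.42107 kN·m.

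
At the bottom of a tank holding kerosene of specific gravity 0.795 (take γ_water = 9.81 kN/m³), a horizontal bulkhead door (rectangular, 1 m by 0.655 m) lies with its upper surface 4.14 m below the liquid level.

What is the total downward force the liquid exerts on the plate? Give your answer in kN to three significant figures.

γ = 0.795 × 9.81 = 7.79895 kN/m³.
The plate is horizontal, so pressure is uniform at p = γ·h = 7.79895 × 4.14 = 32.2877 kN/m².
A = 1 × 0.655 = 0.655 m².
F = p·A = 32.2877 × 0.655 = 21.1484 kN.

F ≈ 21.1 kN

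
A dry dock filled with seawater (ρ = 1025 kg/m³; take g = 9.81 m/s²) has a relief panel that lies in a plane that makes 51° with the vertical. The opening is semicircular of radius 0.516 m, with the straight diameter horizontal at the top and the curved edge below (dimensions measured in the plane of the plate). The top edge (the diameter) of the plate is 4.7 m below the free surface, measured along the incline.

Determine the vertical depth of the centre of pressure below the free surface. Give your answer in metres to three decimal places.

h_p = 3.098 m

γ = ρg = 1025 × 9.81 / 1000 = 10.05525 kN/m³.
The plate makes 51° with the vertical, i.e. θ = 90° − 51° = 39° to the horizontal. Measuring y along the incline from the free-surface line, vertical depth h = y·sinθ with sinθ = 0.629320.
The centroid of a semicircle lies 4r/(3π) = 0.218997 m from the diameter, here below the top edge, so y_c = 4.7 + 0.218997 = 4.919 m and h_c = 4.919 × 0.629320 = 3.09563 m.
A = πr²/2 = π × 0.516²/2 = 0.418234 m².
Resultant F = γ·h_c·A = 10.05525 × 3.09563 × 0.418234 = 13.0185 kN.
I_c = (π/8 − 8/(9π))·r⁴ = 0.109757 × 0.516⁴ = 0.00778092 m⁴.
Centre of pressure: y_p = y_c + I_c/(y_c·A) = 4.919 + 0.00778092/(4.919 × 0.418234) = 4.919 + 0.00378212 = 4.92278 m along the plane.
Vertically, h_p = y_p·sinθ = 4.92278 × 0.629320 = 3.098 m.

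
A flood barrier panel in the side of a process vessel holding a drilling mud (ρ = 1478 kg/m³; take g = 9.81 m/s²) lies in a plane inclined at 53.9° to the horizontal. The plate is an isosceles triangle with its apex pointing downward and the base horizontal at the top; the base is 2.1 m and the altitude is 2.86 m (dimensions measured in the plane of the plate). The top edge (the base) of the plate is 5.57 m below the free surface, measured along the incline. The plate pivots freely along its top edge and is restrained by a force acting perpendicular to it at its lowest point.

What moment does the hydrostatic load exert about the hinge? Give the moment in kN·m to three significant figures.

γ = ρg = 1478 × 9.81 / 1000 = 14.49918 kN/m³.
Let θ = 53.9° be the plate's angle to the horizontal; measure y along the incline from where the plane meets the free surface. Vertical depth h = y·sinθ with sinθ = 0.807990.
With the apex down, the centroid sits h/3 = 2.86/3 = 0.953333 m below the base (the top edge), so y_c = 5.57 + 0.953333 = 6.52333 m and h_c = 6.52333 × 0.807990 = 5.27079 m.
A = ½ × 2.1 × 2.86 = 3.003 m².
Resultant F = γ·h_c·A = 14.49918 × 5.27079 × 3.003 = 229.496 kN.
I_c = b·h³/36 = 2.1 × 2.86³/36 = 1.36463 m⁴.
Centre of pressure: y_p = y_c + I_c/(y_c·A) = 6.52333 + 1.36463/(6.52333 × 3.003) = 6.52333 + 0.0696611 = 6.59299 m along the plane.
The resultant acts 0.953333 + 0.0696611 = 1.02299 m (along the plate) below the hinge at the top edge, so the moment about the hinge is M = F × 1.02299 = 229.496 × 1.02299 = 234.772 kN·m.

M ≈ 235 kN·m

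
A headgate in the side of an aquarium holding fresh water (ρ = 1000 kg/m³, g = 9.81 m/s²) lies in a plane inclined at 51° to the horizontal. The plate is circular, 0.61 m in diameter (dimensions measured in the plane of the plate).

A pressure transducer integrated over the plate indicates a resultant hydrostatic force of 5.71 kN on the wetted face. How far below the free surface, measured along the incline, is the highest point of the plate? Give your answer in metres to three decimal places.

y_top ≈ 2.258 m

γ = ρg = 1000 × 9.81 = 9810 N/m³ = 9.81 kN/m³.
A = π(0.305)² = 0.292247 m².
From F = γ·h_c·A, the centroid depth is h_c = 5.71/(9.81 × 0.292247) = 1.99167 m.
Let θ = 51° be the plate's angle to the horizontal; measure y along the incline from where the plane meets the free surface. Vertical depth h = y·sinθ with sinθ = 0.777146.
Along the incline, y_c = h_c/sinθ = 1.99167/0.777146 = 2.5628 m.
The centroid is at the centre, 0.305 m below the top of the plate, so the highest point sits at y_top = 2.5628 − 0.305 = 2.2578 m along the incline.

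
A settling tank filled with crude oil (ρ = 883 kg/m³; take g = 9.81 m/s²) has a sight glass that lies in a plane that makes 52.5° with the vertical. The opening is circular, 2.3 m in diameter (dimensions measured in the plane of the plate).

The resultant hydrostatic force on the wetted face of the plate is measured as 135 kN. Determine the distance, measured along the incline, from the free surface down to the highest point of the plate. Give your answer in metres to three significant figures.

y_top ≈ 5.01 m

γ = ρg = 883 × 9.81 / 1000 = 8.66223 kN/m³.
A = π(1.15)² = 4.15476 m².
From F = γ·h_c·A, the centroid depth is h_c = 135/(8.66223 × 4.15476) = 3.7511 m.
The plate makes 52.5° with the vertical, i.e. θ = 90° − 52.5° = 37.5° to the horizontal. Measuring y along the incline from the free-surface line, vertical depth h = y·sinθ with sinθ = 0.608761.
Along the incline, y_c = h_c/sinθ = 3.7511/0.608761 = 6.16186 m.
The centroid is at the centre, 1.15 m below the top of the plate, so the highest point sits at y_top = 6.16186 − 1.15 = 5.01186 m along the incline.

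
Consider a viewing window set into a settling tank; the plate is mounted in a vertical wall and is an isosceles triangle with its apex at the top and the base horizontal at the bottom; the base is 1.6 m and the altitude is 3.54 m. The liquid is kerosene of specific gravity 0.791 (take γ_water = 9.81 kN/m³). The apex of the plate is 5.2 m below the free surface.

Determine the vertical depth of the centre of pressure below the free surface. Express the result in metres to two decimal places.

h_p = 7.65 m

γ = 0.791 × 9.81 = 7.75971 kN/m³.
With the apex up, the centroid sits 2h/3 = 2 × 3.54/3 = 2.36 m below the apex, so the centroid depth is h_c = 5.2 + 2.36 = 7.56 m.
A = ½ × 1.6 × 3.54 = 2.832 m².
Resultant F = γ·h_c·A = 7.75971 × 7.56 × 2.832 = 166.135 kN.
I_c = b·h³/36 = 1.6 × 3.54³/36 = 1.97164 m⁴.
Centre of pressure: y_p = y_c + I_c/(y_c·A) = 7.56 + 1.97164/(7.56 × 2.832) = 7.56 + 0.09209 = 7.65209 m along the plane.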